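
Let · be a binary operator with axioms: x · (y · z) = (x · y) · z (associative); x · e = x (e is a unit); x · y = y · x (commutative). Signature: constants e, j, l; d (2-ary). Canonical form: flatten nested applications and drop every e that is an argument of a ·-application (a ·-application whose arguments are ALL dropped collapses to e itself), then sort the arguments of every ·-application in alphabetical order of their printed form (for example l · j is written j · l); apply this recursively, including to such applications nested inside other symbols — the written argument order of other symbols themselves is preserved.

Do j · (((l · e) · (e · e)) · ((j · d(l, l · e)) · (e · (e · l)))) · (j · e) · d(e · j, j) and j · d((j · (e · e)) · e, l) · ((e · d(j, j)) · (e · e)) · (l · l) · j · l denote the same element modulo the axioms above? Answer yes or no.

Left:  j · (((l · e) · (e · e)) · ((j · d(l, l · e)) · (e · (e · l)))) · (j · e) · d(e · j, j)
  Un-nest:  j · l · e · e · e · j · d(l, l · e) · e · e · l · j · e · d(e · j, j)
  Canonicalize subterm:  d(l, l · e)  →  d(l, l)
  Inside:  d(e · j, j)  →  d(j, j)
  Drop the unit:  drop e (×6)
  Sort:  d(j, j) · d(l, l) · j · j · j · l · l
Right:  j · d((j · (e · e)) · e, l) · ((e · d(j, j)) · (e · e)) · (l · l) · j · l
  Merge nested applications:  j · d((j · (e · e)) · e, l) · e · d(j, j) · e · e · l · l · j · l
  Canonicalize subterm:  d((j · (e · e)) · e, l)  →  d(j, l)
  Drop the unit:  drop e (×3)
  Sort:  d(j, j) · d(j, l) · j · j · l · l · l

Answer: no — d(j, j) · d(l, l) · j · j · j · l · l vs d(j, j) · d(j, l) · j · j · l · l · l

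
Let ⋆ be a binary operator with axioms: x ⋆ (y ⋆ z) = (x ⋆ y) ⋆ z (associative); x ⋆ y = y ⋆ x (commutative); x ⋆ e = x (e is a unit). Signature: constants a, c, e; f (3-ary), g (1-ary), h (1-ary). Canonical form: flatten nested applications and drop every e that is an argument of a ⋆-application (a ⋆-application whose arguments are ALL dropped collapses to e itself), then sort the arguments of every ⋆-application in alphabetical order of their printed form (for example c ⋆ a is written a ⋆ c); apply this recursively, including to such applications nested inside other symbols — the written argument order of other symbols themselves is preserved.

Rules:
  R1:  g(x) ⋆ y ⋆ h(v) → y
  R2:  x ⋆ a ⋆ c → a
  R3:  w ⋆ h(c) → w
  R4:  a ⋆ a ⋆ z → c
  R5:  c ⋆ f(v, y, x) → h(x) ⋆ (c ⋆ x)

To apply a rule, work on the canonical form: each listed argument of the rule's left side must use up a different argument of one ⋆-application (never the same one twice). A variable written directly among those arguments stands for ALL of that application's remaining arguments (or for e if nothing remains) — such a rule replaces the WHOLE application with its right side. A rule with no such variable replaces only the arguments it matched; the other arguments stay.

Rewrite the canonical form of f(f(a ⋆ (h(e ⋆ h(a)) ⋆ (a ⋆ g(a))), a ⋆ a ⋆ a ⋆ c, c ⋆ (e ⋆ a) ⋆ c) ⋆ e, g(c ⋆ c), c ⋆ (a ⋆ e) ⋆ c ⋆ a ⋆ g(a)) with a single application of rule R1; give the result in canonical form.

Answer: f(f(a ⋆ a, a ⋆ a ⋆ a ⋆ c, a ⋆ c ⋆ c), g(c ⋆ c), a ⋆ a ⋆ c ⋆ c ⋆ g(a))

Derivation:
Canonical form:  f(f(a ⋆ a ⋆ g(a) ⋆ h(h(a)), a ⋆ a ⋆ a ⋆ c, a ⋆ c ⋆ c), g(c ⋆ c), a ⋆ a ⋆ c ⋆ c ⋆ g(a))
Apply R1:  consuming g(a), h(h(a));  v := h(a), x := a, y := a ⋆ a
The variable takes the whole remainder — replace the entire application.
New term:  f(f(a ⋆ a, a ⋆ a ⋆ a ⋆ c, a ⋆ c ⋆ c), g(c ⋆ c), a ⋆ a ⋆ c ⋆ c ⋆ g(a))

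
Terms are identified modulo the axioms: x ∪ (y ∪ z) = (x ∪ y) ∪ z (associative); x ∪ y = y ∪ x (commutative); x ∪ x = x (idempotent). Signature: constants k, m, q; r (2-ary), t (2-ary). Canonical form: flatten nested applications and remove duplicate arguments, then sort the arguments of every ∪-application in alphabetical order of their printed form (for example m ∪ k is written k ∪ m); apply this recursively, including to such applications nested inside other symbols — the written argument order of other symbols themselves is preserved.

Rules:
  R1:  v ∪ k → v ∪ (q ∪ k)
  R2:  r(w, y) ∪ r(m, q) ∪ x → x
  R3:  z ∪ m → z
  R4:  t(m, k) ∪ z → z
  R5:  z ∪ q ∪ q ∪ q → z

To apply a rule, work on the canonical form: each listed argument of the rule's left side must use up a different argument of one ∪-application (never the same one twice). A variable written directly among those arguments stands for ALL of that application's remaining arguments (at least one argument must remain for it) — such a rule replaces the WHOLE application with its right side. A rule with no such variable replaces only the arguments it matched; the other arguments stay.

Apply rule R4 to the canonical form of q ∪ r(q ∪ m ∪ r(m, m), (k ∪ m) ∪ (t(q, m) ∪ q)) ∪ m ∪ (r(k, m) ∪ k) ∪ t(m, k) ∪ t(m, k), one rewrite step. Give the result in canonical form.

Answer: k ∪ m ∪ q ∪ r(k, m) ∪ r(m ∪ q ∪ r(m, m), k ∪ m ∪ q ∪ t(q, m))

Derivation:
Canonical form:  k ∪ m ∪ q ∪ r(k, m) ∪ r(m ∪ q ∪ r(m, m), k ∪ m ∪ q ∪ t(q, m)) ∪ t(m, k)
Match R4:  consume t(m, k);  z := k ∪ m ∪ q ∪ r(k, m) ∪ r(m ∪ q ∪ r(m, m), k ∪ m ∪ q ∪ t(q, m))
The extension variable absorbs all remaining arguments, so the whole application is rewritten.
New term:  k ∪ m ∪ q ∪ r(k, m) ∪ r(m ∪ q ∪ r(m, m), k ∪ m ∪ q ∪ t(q, m))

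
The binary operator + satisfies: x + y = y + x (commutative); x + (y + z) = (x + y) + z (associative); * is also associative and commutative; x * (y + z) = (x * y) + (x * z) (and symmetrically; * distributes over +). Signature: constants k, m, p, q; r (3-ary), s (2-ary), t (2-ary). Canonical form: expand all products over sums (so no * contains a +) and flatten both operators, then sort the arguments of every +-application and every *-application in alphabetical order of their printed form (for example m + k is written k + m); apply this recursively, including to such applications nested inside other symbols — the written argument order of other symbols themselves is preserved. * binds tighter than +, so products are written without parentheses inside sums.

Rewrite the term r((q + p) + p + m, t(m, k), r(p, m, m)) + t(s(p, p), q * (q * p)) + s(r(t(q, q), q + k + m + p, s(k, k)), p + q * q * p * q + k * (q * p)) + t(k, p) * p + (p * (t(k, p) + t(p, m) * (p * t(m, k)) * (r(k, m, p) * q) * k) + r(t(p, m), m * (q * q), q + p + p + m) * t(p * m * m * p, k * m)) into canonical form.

Answer: k * p * p * q * r(k, m, p) * t(m, k) * t(p, m) + p * t(k, p) + p * t(k, p) + r(m + p + p + q, t(m, k), r(p, m, m)) + r(t(p, m), m * q * q, m + p + p + q) * t(m * m * p * p, k * m) + s(r(t(q, q), k + m + p + q, s(k, k)), k * p * q + p + p * q * q * q) + t(s(p, p), p * q * q)

Derivation:
Distribute:  r(m + p + p + q, t(m, k), r(p, m, m)) + t(s(p, p), p * q * q) + s(r(t(q, q), k + m + p + q, s(k, k)), k * p * q + p + p * q * q * q) + p * t(k, p) + p * t(k, p) + k * p * p * q * r(k, m, p) * t(m, k) * t(p, m) + r(t(p, m), m * q * q, m + p + p + q) * t(m * m * p * p, k * m)
Sort:  k * p * p * q * r(k, m, p) * t(m, k) * t(p, m) + p * t(k, p) + p * t(k, p) + r(m + p + p + q, t(m, k), r(p, m, m)) + r(t(p, m), m * q * q, m + p + p + q) * t(m * m * p * p, k * m) + s(r(t(q, q), k + m + p + q, s(k, k)), k * p * q + p + p * q * q * q) + t(s(p, p), p * q * q)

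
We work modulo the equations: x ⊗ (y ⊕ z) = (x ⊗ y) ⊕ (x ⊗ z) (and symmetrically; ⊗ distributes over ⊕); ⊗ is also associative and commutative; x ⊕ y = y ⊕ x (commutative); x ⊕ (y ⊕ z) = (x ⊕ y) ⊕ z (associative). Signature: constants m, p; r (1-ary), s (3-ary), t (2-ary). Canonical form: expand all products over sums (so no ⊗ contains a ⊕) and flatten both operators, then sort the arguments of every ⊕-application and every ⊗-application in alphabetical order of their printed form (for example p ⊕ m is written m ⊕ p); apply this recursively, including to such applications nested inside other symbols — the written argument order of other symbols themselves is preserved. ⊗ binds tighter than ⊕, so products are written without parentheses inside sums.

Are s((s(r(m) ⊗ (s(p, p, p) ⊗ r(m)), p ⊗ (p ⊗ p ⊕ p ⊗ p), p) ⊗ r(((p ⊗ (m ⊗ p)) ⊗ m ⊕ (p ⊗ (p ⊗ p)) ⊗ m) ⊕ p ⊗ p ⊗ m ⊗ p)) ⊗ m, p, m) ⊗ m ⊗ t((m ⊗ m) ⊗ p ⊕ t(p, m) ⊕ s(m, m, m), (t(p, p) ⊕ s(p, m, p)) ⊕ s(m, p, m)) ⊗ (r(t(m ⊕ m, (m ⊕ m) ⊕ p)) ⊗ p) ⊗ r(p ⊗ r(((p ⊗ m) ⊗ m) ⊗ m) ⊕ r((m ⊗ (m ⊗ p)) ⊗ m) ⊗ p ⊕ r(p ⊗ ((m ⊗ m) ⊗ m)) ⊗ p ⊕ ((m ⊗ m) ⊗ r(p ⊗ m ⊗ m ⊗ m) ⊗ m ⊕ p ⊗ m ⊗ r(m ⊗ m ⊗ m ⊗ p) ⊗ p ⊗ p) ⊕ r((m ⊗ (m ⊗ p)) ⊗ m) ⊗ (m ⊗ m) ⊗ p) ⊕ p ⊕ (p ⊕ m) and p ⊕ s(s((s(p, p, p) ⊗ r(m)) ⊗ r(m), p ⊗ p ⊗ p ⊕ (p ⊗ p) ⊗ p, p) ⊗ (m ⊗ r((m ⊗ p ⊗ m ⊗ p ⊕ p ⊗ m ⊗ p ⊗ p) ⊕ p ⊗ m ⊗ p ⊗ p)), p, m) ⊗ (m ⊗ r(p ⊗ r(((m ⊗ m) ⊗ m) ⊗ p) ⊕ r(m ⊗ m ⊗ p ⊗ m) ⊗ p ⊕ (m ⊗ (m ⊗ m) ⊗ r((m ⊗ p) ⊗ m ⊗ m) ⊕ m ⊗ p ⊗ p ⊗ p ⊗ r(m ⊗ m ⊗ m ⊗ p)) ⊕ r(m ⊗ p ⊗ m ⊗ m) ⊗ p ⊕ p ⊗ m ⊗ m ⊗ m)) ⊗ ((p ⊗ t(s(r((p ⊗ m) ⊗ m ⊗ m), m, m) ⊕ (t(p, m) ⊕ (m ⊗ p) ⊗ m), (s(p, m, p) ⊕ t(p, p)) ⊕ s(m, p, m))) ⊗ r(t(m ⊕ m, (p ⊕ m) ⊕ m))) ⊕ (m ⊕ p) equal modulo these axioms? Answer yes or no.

Left:  s((s(r(m) ⊗ (s(p, p, p) ⊗ r(m)), p ⊗ (p ⊗ p ⊕ p ⊗ p), p) ⊗ r(((p ⊗ (m ⊗ p)) ⊗ m ⊕ (p ⊗ (p ⊗ p)) ⊗ m) ⊕ p ⊗ p ⊗ m ⊗ p)) ⊗ m, p, m) ⊗ m ⊗ t((m ⊗ m) ⊗ p ⊕ t(p, m) ⊕ s(m, m, m), (t(p, p) ⊕ s(p, m, p)) ⊕ s(m, p, m)) ⊗ (r(t(m ⊕ m, (m ⊕ m) ⊕ p)) ⊗ p) ⊗ r(p ⊗ r(((p ⊗ m) ⊗ m) ⊗ m) ⊕ r((m ⊗ (m ⊗ p)) ⊗ m) ⊗ p ⊕ r(p ⊗ ((m ⊗ m) ⊗ m)) ⊗ p ⊕ ((m ⊗ m) ⊗ r(p ⊗ m ⊗ m ⊗ m) ⊗ m ⊕ p ⊗ m ⊗ r(m ⊗ m ⊗ m ⊗ p) ⊗ p ⊗ p) ⊕ r((m ⊗ (m ⊗ p)) ⊗ m) ⊗ (m ⊗ m) ⊗ p) ⊕ p ⊕ (p ⊕ m)
  Distribute:  m ⊗ p ⊗ r(m ⊗ m ⊗ m ⊗ r(m ⊗ m ⊗ m ⊗ p) ⊕ m ⊗ m ⊗ p ⊗ r(m ⊗ m ⊗ m ⊗ p) ⊕ m ⊗ p ⊗ p ⊗ p ⊗ r(m ⊗ m ⊗ m ⊗ p) ⊕ p ⊗ r(m ⊗ m ⊗ m ⊗ p) ⊕ p ⊗ r(m ⊗ m ⊗ m ⊗ p) ⊕ p ⊗ r(m ⊗ m ⊗ m ⊗ p)) ⊗ r(t(m ⊕ m, m ⊕ m ⊕ p)) ⊗ s(m ⊗ r(m ⊗ m ⊗ p ⊗ p ⊕ m ⊗ p ⊗ p ⊗ p ⊕ m ⊗ p ⊗ p ⊗ p) ⊗ s(r(m) ⊗ r(m) ⊗ s(p, p, p), p ⊗ p ⊗ p ⊕ p ⊗ p ⊗ p, p), p, m) ⊗ t(m ⊗ m ⊗ p ⊕ s(m, m, m) ⊕ t(p, m), s(m, p, m) ⊕ s(p, m, p) ⊕ t(p, p)) ⊕ p ⊕ p ⊕ m
  Sort arguments:  m ⊕ m ⊗ p ⊗ r(m ⊗ m ⊗ m ⊗ r(m ⊗ m ⊗ m ⊗ p) ⊕ m ⊗ m ⊗ p ⊗ r(m ⊗ m ⊗ m ⊗ p) ⊕ m ⊗ p ⊗ p ⊗ p ⊗ r(m ⊗ m ⊗ m ⊗ p) ⊕ p ⊗ r(m ⊗ m ⊗ m ⊗ p) ⊕ p ⊗ r(m ⊗ m ⊗ m ⊗ p) ⊕ p ⊗ r(m ⊗ m ⊗ m ⊗ p)) ⊗ r(t(m ⊕ m, m ⊕ m ⊕ p)) ⊗ s(m ⊗ r(m ⊗ m ⊗ p ⊗ p ⊕ m ⊗ p ⊗ p ⊗ p ⊕ m ⊗ p ⊗ p ⊗ p) ⊗ s(r(m) ⊗ r(m) ⊗ s(p, p, p), p ⊗ p ⊗ p ⊕ p ⊗ p ⊗ p, p), p, m) ⊗ t(m ⊗ m ⊗ p ⊕ s(m, m, m) ⊕ t(p, m), s(m, p, m) ⊕ s(p, m, p) ⊕ t(p, p)) ⊕ p ⊕ p
Right:  p ⊕ s(s((s(p, p, p) ⊗ r(m)) ⊗ r(m), p ⊗ p ⊗ p ⊕ (p ⊗ p) ⊗ p, p) ⊗ (m ⊗ r((m ⊗ p ⊗ m ⊗ p ⊕ p ⊗ m ⊗ p ⊗ p) ⊕ p ⊗ m ⊗ p ⊗ p)), p, m) ⊗ (m ⊗ r(p ⊗ r(((m ⊗ m) ⊗ m) ⊗ p) ⊕ r(m ⊗ m ⊗ p ⊗ m) ⊗ p ⊕ (m ⊗ (m ⊗ m) ⊗ r((m ⊗ p) ⊗ m ⊗ m) ⊕ m ⊗ p ⊗ p ⊗ p ⊗ r(m ⊗ m ⊗ m ⊗ p)) ⊕ r(m ⊗ p ⊗ m ⊗ m) ⊗ p ⊕ p ⊗ m ⊗ m ⊗ m)) ⊗ ((p ⊗ t(s(r((p ⊗ m) ⊗ m ⊗ m), m, m) ⊕ (t(p, m) ⊕ (m ⊗ p) ⊗ m), (s(p, m, p) ⊕ t(p, p)) ⊕ s(m, p, m))) ⊗ r(t(m ⊕ m, (p ⊕ m) ⊕ m))) ⊕ (m ⊕ p)
  Merge nested applications:  p ⊕ m ⊗ p ⊗ r(m ⊗ m ⊗ m ⊗ p ⊕ m ⊗ m ⊗ m ⊗ r(m ⊗ m ⊗ m ⊗ p) ⊕ m ⊗ p ⊗ p ⊗ p ⊗ r(m ⊗ m ⊗ m ⊗ p) ⊕ p ⊗ r(m ⊗ m ⊗ m ⊗ p) ⊕ p ⊗ r(m ⊗ m ⊗ m ⊗ p) ⊕ p ⊗ r(m ⊗ m ⊗ m ⊗ p)) ⊗ r(t(m ⊕ m, m ⊕ m ⊕ p)) ⊗ s(m ⊗ r(m ⊗ m ⊗ p ⊗ p ⊕ m ⊗ p ⊗ p ⊗ p ⊕ m ⊗ p ⊗ p ⊗ p) ⊗ s(r(m) ⊗ r(m) ⊗ s(p, p, p), p ⊗ p ⊗ p ⊕ p ⊗ p ⊗ p, p), p, m) ⊗ t(m ⊗ m ⊗ p ⊕ s(r(m ⊗ m ⊗ m ⊗ p), m, m) ⊕ t(p, m), s(m, p, m) ⊕ s(p, m, p) ⊕ t(p, p)) ⊕ m ⊕ p
  Sort arguments:  m ⊕ m ⊗ p ⊗ r(m ⊗ m ⊗ m ⊗ p ⊕ m ⊗ m ⊗ m ⊗ r(m ⊗ m ⊗ m ⊗ p) ⊕ m ⊗ p ⊗ p ⊗ p ⊗ r(m ⊗ m ⊗ m ⊗ p) ⊕ p ⊗ r(m ⊗ m ⊗ m ⊗ p) ⊕ p ⊗ r(m ⊗ m ⊗ m ⊗ p) ⊕ p ⊗ r(m ⊗ m ⊗ m ⊗ p)) ⊗ r(t(m ⊕ m, m ⊕ m ⊕ p)) ⊗ s(m ⊗ r(m ⊗ m ⊗ p ⊗ p ⊕ m ⊗ p ⊗ p ⊗ p ⊕ m ⊗ p ⊗ p ⊗ p) ⊗ s(r(m) ⊗ r(m) ⊗ s(p, p, p), p ⊗ p ⊗ p ⊕ p ⊗ p ⊗ p, p), p, m) ⊗ t(m ⊗ m ⊗ p ⊕ s(r(m ⊗ m ⊗ m ⊗ p), m, m) ⊕ t(p, m), s(m, p, m) ⊕ s(p, m, p) ⊕ t(p, p)) ⊕ p ⊕ p

Answer: no — m ⊕ m ⊗ p ⊗ r(m ⊗ m ⊗ m ⊗ r(m ⊗ m ⊗ m ⊗ p) ⊕ m ⊗ m ⊗ p ⊗ r(m ⊗ m ⊗ m ⊗ p) ⊕ m ⊗ p ⊗ p ⊗ p ⊗ r(m ⊗ m ⊗ m ⊗ p) ⊕ p ⊗ r(m ⊗ m ⊗ m ⊗ p) ⊕ p ⊗ r(m ⊗ m ⊗ m ⊗ p) ⊕ p ⊗ r(m ⊗ m ⊗ m ⊗ p)) ⊗ r(t(m ⊕ m, m ⊕ m ⊕ p)) ⊗ s(m ⊗ r(m ⊗ m ⊗ p ⊗ p ⊕ m ⊗ p ⊗ p ⊗ p ⊕ m ⊗ p ⊗ p ⊗ p) ⊗ s(r(m) ⊗ r(m) ⊗ s(p, p, p), p ⊗ p ⊗ p ⊕ p ⊗ p ⊗ p, p), p, m) ⊗ t(m ⊗ m ⊗ p ⊕ s(m, m, m) ⊕ t(p, m), s(m, p, m) ⊕ s(p, m, p) ⊕ t(p, p)) ⊕ p ⊕ p vs m ⊕ m ⊗ p ⊗ r(m ⊗ m ⊗ m ⊗ p ⊕ m ⊗ m ⊗ m ⊗ r(m ⊗ m ⊗ m ⊗ p) ⊕ m ⊗ p ⊗ p ⊗ p ⊗ r(m ⊗ m ⊗ m ⊗ p) ⊕ p ⊗ r(m ⊗ m ⊗ m ⊗ p) ⊕ p ⊗ r(m ⊗ m ⊗ m ⊗ p) ⊕ p ⊗ r(m ⊗ m ⊗ m ⊗ p)) ⊗ r(t(m ⊕ m, m ⊕ m ⊕ p)) ⊗ s(m ⊗ r(m ⊗ m ⊗ p ⊗ p ⊕ m ⊗ p ⊗ p ⊗ p ⊕ m ⊗ p ⊗ p ⊗ p) ⊗ s(r(m) ⊗ r(m) ⊗ s(p, p, p), p ⊗ p ⊗ p ⊕ p ⊗ p ⊗ p, p), p, m) ⊗ t(m ⊗ m ⊗ p ⊕ s(r(m ⊗ m ⊗ m ⊗ p), m, m) ⊕ t(p, m), s(m, p, m) ⊕ s(p, m, p) ⊕ t(p, p)) ⊕ p ⊕ p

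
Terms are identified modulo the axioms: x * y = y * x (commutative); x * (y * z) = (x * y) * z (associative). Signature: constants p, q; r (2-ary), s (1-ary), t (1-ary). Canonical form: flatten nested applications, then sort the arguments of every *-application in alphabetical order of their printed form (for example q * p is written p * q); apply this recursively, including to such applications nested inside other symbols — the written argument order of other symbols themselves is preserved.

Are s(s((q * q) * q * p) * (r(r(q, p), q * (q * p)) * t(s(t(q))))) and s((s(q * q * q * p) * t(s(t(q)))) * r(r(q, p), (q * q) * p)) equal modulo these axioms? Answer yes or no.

Left:  s(s((q * q) * q * p) * (r(r(q, p), q * (q * p)) * t(s(t(q)))))
  Descend into:  s((q * q) * q * p) * (r(r(q, p), q * (q * p)) * t(s(t(q))))
  Un-nest:  s((q * q) * q * p) * r(r(q, p), q * (q * p)) * t(s(t(q)))
  Canonicalize subterm:  s((q * q) * q * p)  →  s(p * q * q * q)
  Canonicalize subterm:  r(r(q, p), q * (q * p))  →  r(r(q, p), p * q * q)
  Order the arguments:  r(r(q, p), p * q * q) * s(p * q * q * q) * t(s(t(q)))
  Reassemble:  s(r(r(q, p), p * q * q) * s(p * q * q * q) * t(s(t(q))))
Right:  s((s(q * q * q * p) * t(s(t(q)))) * r(r(q, p), (q * q) * p))
  Work inside:  (s(q * q * q * p) * t(s(t(q)))) * r(r(q, p), (q * q) * p)
  Un-nest:  s(q * q * q * p) * t(s(t(q))) * r(r(q, p), (q * q) * p)
  Inside:  s(q * q * q * p)  →  s(p * q * q * q)
  Canonicalize subterm:  r(r(q, p), (q * q) * p)  →  r(r(q, p), p * q * q)
  Sort:  r(r(q, p), p * q * q) * s(p * q * q * q) * t(s(t(q)))
  Put back:  s(r(r(q, p), p * q * q) * s(p * q * q * q) * t(s(t(q))))

Answer: yes — both canonical forms are s(r(r(q, p), p * q * q) * s(p * q * q * q) * t(s(t(q))))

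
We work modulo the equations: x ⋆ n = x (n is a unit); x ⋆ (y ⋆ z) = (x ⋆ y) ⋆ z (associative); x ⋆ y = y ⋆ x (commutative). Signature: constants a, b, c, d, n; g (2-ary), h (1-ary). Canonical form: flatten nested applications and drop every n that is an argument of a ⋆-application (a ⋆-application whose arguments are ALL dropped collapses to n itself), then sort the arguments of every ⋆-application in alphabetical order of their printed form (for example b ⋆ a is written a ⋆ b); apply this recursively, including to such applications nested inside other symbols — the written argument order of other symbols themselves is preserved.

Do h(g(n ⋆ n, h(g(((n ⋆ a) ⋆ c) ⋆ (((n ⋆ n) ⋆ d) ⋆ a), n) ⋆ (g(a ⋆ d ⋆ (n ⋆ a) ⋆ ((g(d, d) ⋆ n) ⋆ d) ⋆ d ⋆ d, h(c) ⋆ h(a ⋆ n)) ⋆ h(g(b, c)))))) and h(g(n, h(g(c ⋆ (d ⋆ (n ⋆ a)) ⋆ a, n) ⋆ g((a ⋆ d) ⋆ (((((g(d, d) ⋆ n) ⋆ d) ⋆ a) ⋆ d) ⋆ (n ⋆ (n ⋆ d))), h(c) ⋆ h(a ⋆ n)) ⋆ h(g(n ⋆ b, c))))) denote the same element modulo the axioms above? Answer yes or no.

Left:  h(g(n ⋆ n, h(g(((n ⋆ a) ⋆ c) ⋆ (((n ⋆ n) ⋆ d) ⋆ a), n) ⋆ (g(a ⋆ d ⋆ (n ⋆ a) ⋆ ((g(d, d) ⋆ n) ⋆ d) ⋆ d ⋆ d, h(c) ⋆ h(a ⋆ n)) ⋆ h(g(b, c))))))
  Work inside:  g(((n ⋆ a) ⋆ c) ⋆ (((n ⋆ n) ⋆ d) ⋆ a), n) ⋆ (g(a ⋆ d ⋆ (n ⋆ a) ⋆ ((g(d, d) ⋆ n) ⋆ d) ⋆ d ⋆ d, h(c) ⋆ h(a ⋆ n)) ⋆ h(g(b, c)))
  Flatten:  g(((n ⋆ a) ⋆ c) ⋆ (((n ⋆ n) ⋆ d) ⋆ a), n) ⋆ g(a ⋆ d ⋆ (n ⋆ a) ⋆ ((g(d, d) ⋆ n) ⋆ d) ⋆ d ⋆ d, h(c) ⋆ h(a ⋆ n)) ⋆ h(g(b, c))
  Canonicalize subterm:  g(((n ⋆ a) ⋆ c) ⋆ (((n ⋆ n) ⋆ d) ⋆ a), n)  →  g(a ⋆ a ⋆ c ⋆ d, n)
  Simplify inside:  g(a ⋆ d ⋆ (n ⋆ a) ⋆ ((g(d, d) ⋆ n) ⋆ d) ⋆ d ⋆ d, h(c) ⋆ h(a ⋆ n))  →  g(a ⋆ a ⋆ d ⋆ d ⋆ d ⋆ d ⋆ g(d, d), h(a) ⋆ h(c))
  Sort:  g(a ⋆ a ⋆ c ⋆ d, n) ⋆ g(a ⋆ a ⋆ d ⋆ d ⋆ d ⋆ d ⋆ g(d, d), h(a) ⋆ h(c)) ⋆ h(g(b, c))
  Rebuild:  h(g(n, h(g(a ⋆ a ⋆ c ⋆ d, n) ⋆ g(a ⋆ a ⋆ d ⋆ d ⋆ d ⋆ d ⋆ g(d, d), h(a) ⋆ h(c)) ⋆ h(g(b, c)))))
Right:  h(g(n, h(g(c ⋆ (d ⋆ (n ⋆ a)) ⋆ a, n) ⋆ g((a ⋆ d) ⋆ (((((g(d, d) ⋆ n) ⋆ d) ⋆ a) ⋆ d) ⋆ (n ⋆ (n ⋆ d))), h(c) ⋆ h(a ⋆ n)) ⋆ h(g(n ⋆ b, c)))))
  Descend into:  g(c ⋆ (d ⋆ (n ⋆ a)) ⋆ a, n) ⋆ g((a ⋆ d) ⋆ (((((g(d, d) ⋆ n) ⋆ d) ⋆ a) ⋆ d) ⋆ (n ⋆ (n ⋆ d))), h(c) ⋆ h(a ⋆ n)) ⋆ h(g(n ⋆ b, c))
  Inside:  g(c ⋆ (d ⋆ (n ⋆ a)) ⋆ a, n)  →  g(a ⋆ a ⋆ c ⋆ d, n)
  Canonicalize subterm:  g((a ⋆ d) ⋆ (((((g(d, d) ⋆ n) ⋆ d) ⋆ a) ⋆ d) ⋆ (n ⋆ (n ⋆ d))), h(c) ⋆ h(a ⋆ n))  →  g(a ⋆ a ⋆ d ⋆ d ⋆ d ⋆ d ⋆ g(d, d), h(a) ⋆ h(c))
  Inside:  h(g(n ⋆ b, c))  →  h(g(b, c))
  Sort arguments:  g(a ⋆ a ⋆ c ⋆ d, n) ⋆ g(a ⋆ a ⋆ d ⋆ d ⋆ d ⋆ d ⋆ g(d, d), h(a) ⋆ h(c)) ⋆ h(g(b, c))
  Rebuild:  h(g(n, h(g(a ⋆ a ⋆ c ⋆ d, n) ⋆ g(a ⋆ a ⋆ d ⋆ d ⋆ d ⋆ d ⋆ g(d, d), h(a) ⋆ h(c)) ⋆ h(g(b, c)))))

Answer: yes — both canonical forms are h(g(n, h(g(a ⋆ a ⋆ c ⋆ d, n) ⋆ g(a ⋆ a ⋆ d ⋆ d ⋆ d ⋆ d ⋆ g(d, d), h(a) ⋆ h(c)) ⋆ h(g(b, c)))))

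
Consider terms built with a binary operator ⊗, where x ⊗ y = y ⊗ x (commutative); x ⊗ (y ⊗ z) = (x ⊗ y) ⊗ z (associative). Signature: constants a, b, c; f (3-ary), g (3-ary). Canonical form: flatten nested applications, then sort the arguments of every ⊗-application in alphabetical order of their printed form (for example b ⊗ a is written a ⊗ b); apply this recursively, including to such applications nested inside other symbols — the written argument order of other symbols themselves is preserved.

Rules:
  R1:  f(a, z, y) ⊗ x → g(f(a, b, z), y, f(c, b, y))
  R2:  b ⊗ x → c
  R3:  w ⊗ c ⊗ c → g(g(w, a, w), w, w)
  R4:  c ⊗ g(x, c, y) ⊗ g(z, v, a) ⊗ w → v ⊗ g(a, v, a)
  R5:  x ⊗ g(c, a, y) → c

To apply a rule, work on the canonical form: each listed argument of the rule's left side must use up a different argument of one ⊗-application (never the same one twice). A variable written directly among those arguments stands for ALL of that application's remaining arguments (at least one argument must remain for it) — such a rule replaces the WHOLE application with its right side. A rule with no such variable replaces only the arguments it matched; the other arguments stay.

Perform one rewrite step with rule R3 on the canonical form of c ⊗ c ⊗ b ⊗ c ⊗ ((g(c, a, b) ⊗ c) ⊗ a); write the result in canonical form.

Canonical form:  a ⊗ b ⊗ c ⊗ c ⊗ c ⊗ c ⊗ g(c, a, b)
R3 matches:  uses c, c;  w := a ⊗ b ⊗ c ⊗ c ⊗ g(c, a, b)
The extension variable absorbs all remaining arguments, so the whole application is rewritten.
Giving:  g(g(a ⊗ b ⊗ c ⊗ c ⊗ g(c, a, b), a, a ⊗ b ⊗ c ⊗ c ⊗ g(c, a, b)), a ⊗ b ⊗ c ⊗ c ⊗ g(c, a, b), a ⊗ b ⊗ c ⊗ c ⊗ g(c, a, b))

Answer: g(g(a ⊗ b ⊗ c ⊗ c ⊗ g(c, a, b), a, a ⊗ b ⊗ c ⊗ c ⊗ g(c, a, b)), a ⊗ b ⊗ c ⊗ c ⊗ g(c, a, b), a ⊗ b ⊗ c ⊗ c ⊗ g(c, a, b))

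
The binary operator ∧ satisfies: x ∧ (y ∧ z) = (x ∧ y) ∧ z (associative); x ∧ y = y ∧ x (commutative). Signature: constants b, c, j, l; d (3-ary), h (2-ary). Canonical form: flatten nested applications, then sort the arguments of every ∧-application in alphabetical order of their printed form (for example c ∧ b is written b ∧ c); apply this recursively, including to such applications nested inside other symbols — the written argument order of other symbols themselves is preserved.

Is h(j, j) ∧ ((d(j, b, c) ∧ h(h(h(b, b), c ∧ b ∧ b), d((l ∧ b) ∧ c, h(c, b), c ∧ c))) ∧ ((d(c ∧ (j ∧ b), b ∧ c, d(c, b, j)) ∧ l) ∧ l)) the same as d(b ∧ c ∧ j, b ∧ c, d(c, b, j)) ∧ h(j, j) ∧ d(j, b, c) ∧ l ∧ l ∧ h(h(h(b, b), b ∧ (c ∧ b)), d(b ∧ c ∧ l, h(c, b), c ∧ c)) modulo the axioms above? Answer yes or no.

Left:  h(j, j) ∧ ((d(j, b, c) ∧ h(h(h(b, b), c ∧ b ∧ b), d((l ∧ b) ∧ c, h(c, b), c ∧ c))) ∧ ((d(c ∧ (j ∧ b), b ∧ c, d(c, b, j)) ∧ l) ∧ l))
  Un-nest:  h(j, j) ∧ d(j, b, c) ∧ h(h(h(b, b), c ∧ b ∧ b), d((l ∧ b) ∧ c, h(c, b), c ∧ c)) ∧ d(c ∧ (j ∧ b), b ∧ c, d(c, b, j)) ∧ l ∧ l
  Inside:  h(h(h(b, b), c ∧ b ∧ b), d((l ∧ b) ∧ c, h(c, b), c ∧ c))  →  h(h(h(b, b), b ∧ b ∧ c), d(b ∧ c ∧ l, h(c, b), c ∧ c))
  Inside:  d(c ∧ (j ∧ b), b ∧ c, d(c, b, j))  →  d(b ∧ c ∧ j, b ∧ c, d(c, b, j))
  Order the arguments:  d(b ∧ c ∧ j, b ∧ c, d(c, b, j)) ∧ d(j, b, c) ∧ h(h(h(b, b), b ∧ b ∧ c), d(b ∧ c ∧ l, h(c, b), c ∧ c)) ∧ h(j, j) ∧ l ∧ l
Right:  d(b ∧ c ∧ j, b ∧ c, d(c, b, j)) ∧ h(j, j) ∧ d(j, b, c) ∧ l ∧ l ∧ h(h(h(b, b), b ∧ (c ∧ b)), d(b ∧ c ∧ l, h(c, b), c ∧ c))
  Inside:  h(h(h(b, b), b ∧ (c ∧ b)), d(b ∧ c ∧ l, h(c, b), c ∧ c))  →  h(h(h(b, b), b ∧ b ∧ c), d(b ∧ c ∧ l, h(c, b), c ∧ c))
  Sort arguments:  d(b ∧ c ∧ j, b ∧ c, d(c, b, j)) ∧ d(j, b, c) ∧ h(h(h(b, b), b ∧ b ∧ c), d(b ∧ c ∧ l, h(c, b), c ∧ c)) ∧ h(j, j) ∧ l ∧ l

Answer: yes — both canonical forms are d(b ∧ c ∧ j, b ∧ c, d(c, b, j)) ∧ d(j, b, c) ∧ h(h(h(b, b), b ∧ b ∧ c), d(b ∧ c ∧ l, h(c, b), c ∧ c)) ∧ h(j, j) ∧ l ∧ l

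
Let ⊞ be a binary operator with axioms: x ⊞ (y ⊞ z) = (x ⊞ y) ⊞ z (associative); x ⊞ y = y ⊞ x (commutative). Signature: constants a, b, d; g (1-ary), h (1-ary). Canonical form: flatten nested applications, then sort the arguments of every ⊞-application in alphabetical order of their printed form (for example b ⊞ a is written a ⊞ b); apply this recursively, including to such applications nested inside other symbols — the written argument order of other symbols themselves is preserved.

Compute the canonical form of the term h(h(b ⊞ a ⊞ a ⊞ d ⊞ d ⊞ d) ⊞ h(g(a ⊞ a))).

Work inside:  h(b ⊞ a ⊞ a ⊞ d ⊞ d ⊞ d) ⊞ h(g(a ⊞ a))
Canonicalize subterm:  h(b ⊞ a ⊞ a ⊞ d ⊞ d ⊞ d)  →  h(a ⊞ a ⊞ b ⊞ d ⊞ d ⊞ d)
Sort:  h(a ⊞ a ⊞ b ⊞ d ⊞ d ⊞ d) ⊞ h(g(a ⊞ a))
Reassemble:  h(h(a ⊞ a ⊞ b ⊞ d ⊞ d ⊞ d) ⊞ h(g(a ⊞ a)))

Answer: h(h(a ⊞ a ⊞ b ⊞ d ⊞ d ⊞ d) ⊞ h(g(a ⊞ a)))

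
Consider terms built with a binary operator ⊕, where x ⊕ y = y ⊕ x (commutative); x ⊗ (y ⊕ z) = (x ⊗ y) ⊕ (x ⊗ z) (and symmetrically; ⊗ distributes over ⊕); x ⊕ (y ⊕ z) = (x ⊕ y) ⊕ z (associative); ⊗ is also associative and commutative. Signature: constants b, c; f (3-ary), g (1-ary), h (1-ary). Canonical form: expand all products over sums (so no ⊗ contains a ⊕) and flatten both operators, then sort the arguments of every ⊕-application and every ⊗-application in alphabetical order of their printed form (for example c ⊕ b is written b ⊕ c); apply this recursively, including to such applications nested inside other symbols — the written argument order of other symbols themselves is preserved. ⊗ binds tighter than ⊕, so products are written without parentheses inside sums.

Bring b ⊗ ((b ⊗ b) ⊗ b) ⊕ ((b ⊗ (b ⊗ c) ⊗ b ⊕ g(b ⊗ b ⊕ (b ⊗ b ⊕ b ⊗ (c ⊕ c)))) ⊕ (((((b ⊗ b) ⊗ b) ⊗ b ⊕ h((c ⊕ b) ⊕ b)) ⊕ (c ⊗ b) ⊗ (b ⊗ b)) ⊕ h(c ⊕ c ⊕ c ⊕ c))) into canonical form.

Answer: b ⊗ b ⊗ b ⊗ b ⊕ b ⊗ b ⊗ b ⊗ b ⊕ b ⊗ b ⊗ b ⊗ c ⊕ b ⊗ b ⊗ b ⊗ c ⊕ g(b ⊗ b ⊕ b ⊗ b ⊕ b ⊗ c ⊕ b ⊗ c) ⊕ h(b ⊕ b ⊕ c) ⊕ h(c ⊕ c ⊕ c ⊕ c)

Derivation:
Expand products over sums:  b ⊗ b ⊗ b ⊗ b ⊕ b ⊗ b ⊗ b ⊗ c ⊕ g(b ⊗ b ⊕ b ⊗ b ⊕ b ⊗ c ⊕ b ⊗ c) ⊕ b ⊗ b ⊗ b ⊗ b ⊕ h(b ⊕ b ⊕ c) ⊕ b ⊗ b ⊗ b ⊗ c ⊕ h(c ⊕ c ⊕ c ⊕ c)
Sort arguments:  b ⊗ b ⊗ b ⊗ b ⊕ b ⊗ b ⊗ b ⊗ b ⊕ b ⊗ b ⊗ b ⊗ c ⊕ b ⊗ b ⊗ b ⊗ c ⊕ g(b ⊗ b ⊕ b ⊗ b ⊕ b ⊗ c ⊕ b ⊗ c) ⊕ h(b ⊕ b ⊕ c) ⊕ h(c ⊕ c ⊕ c ⊕ c)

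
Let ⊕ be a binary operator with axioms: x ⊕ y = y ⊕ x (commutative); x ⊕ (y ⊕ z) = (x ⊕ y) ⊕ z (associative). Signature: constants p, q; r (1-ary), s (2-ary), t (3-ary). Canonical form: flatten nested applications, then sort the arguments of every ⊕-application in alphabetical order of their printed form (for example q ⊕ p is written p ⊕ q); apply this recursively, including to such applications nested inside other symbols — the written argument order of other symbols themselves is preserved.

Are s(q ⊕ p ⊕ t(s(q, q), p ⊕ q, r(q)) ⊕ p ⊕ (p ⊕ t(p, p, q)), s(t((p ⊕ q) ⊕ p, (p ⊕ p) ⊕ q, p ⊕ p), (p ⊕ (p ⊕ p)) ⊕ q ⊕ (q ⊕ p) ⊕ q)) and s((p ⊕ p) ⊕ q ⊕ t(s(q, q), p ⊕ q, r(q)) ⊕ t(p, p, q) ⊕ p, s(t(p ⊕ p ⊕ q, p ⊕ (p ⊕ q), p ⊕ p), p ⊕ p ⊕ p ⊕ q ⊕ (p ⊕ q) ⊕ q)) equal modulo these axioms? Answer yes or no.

Left:  s(q ⊕ p ⊕ t(s(q, q), p ⊕ q, r(q)) ⊕ p ⊕ (p ⊕ t(p, p, q)), s(t((p ⊕ q) ⊕ p, (p ⊕ p) ⊕ q, p ⊕ p), (p ⊕ (p ⊕ p)) ⊕ q ⊕ (q ⊕ p) ⊕ q))
  Focus inside:  q ⊕ p ⊕ t(s(q, q), p ⊕ q, r(q)) ⊕ p ⊕ (p ⊕ t(p, p, q))
  Flatten:  q ⊕ p ⊕ t(s(q, q), p ⊕ q, r(q)) ⊕ p ⊕ p ⊕ t(p, p, q)
  Sort arguments:  p ⊕ p ⊕ p ⊕ q ⊕ t(p, p, q) ⊕ t(s(q, q), p ⊕ q, r(q))
  Rebuild:  s(p ⊕ p ⊕ p ⊕ q ⊕ t(p, p, q) ⊕ t(s(q, q), p ⊕ q, r(q)), s(t(p ⊕ p ⊕ q, p ⊕ p ⊕ q, p ⊕ p), p ⊕ p ⊕ p ⊕ p ⊕ q ⊕ q ⊕ q))
Right:  s((p ⊕ p) ⊕ q ⊕ t(s(q, q), p ⊕ q, r(q)) ⊕ t(p, p, q) ⊕ p, s(t(p ⊕ p ⊕ q, p ⊕ (p ⊕ q), p ⊕ p), p ⊕ p ⊕ p ⊕ q ⊕ (p ⊕ q) ⊕ q))
  Work inside:  (p ⊕ p) ⊕ q ⊕ t(s(q, q), p ⊕ q, r(q)) ⊕ t(p, p, q) ⊕ p
  Un-nest:  p ⊕ p ⊕ q ⊕ t(s(q, q), p ⊕ q, r(q)) ⊕ t(p, p, q) ⊕ p
  Order the arguments:  p ⊕ p ⊕ p ⊕ q ⊕ t(p, p, q) ⊕ t(s(q, q), p ⊕ q, r(q))
  Put back:  s(p ⊕ p ⊕ p ⊕ q ⊕ t(p, p, q) ⊕ t(s(q, q), p ⊕ q, r(q)), s(t(p ⊕ p ⊕ q, p ⊕ p ⊕ q, p ⊕ p), p ⊕ p ⊕ p ⊕ p ⊕ q ⊕ q ⊕ q))

Answer: yes — both canonical forms are s(p ⊕ p ⊕ p ⊕ q ⊕ t(p, p, q) ⊕ t(s(q, q), p ⊕ q, r(q)), s(t(p ⊕ p ⊕ q, p ⊕ p ⊕ q, p ⊕ p), p ⊕ p ⊕ p ⊕ p ⊕ q ⊕ q ⊕ q))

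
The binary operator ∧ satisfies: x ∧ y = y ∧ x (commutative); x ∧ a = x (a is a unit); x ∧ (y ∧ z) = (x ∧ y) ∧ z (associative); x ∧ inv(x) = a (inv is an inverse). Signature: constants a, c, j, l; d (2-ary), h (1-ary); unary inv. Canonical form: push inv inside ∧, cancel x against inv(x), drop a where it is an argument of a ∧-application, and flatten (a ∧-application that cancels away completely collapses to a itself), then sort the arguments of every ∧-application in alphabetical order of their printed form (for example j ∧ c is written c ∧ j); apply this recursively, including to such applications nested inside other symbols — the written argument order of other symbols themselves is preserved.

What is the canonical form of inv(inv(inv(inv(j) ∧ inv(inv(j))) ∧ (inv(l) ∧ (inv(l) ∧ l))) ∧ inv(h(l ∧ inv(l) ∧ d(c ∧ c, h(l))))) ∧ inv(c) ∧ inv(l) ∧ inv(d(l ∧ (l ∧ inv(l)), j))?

Push inv inside:  distribute inv over ∧ and collapse double inv
Cancel inverse pairs:  j cancels
Collect:  inv(l) ∧ inv(l) ∧ h(d(c ∧ c, h(l))) ∧ inv(c) ∧ inv(d(l, j))
Sort arguments:  h(d(c ∧ c, h(l))) ∧ inv(c) ∧ inv(d(l, j)) ∧ inv(l) ∧ inv(l)

Answer: h(d(c ∧ c, h(l))) ∧ inv(c) ∧ inv(d(l, j)) ∧ inv(l) ∧ inv(l)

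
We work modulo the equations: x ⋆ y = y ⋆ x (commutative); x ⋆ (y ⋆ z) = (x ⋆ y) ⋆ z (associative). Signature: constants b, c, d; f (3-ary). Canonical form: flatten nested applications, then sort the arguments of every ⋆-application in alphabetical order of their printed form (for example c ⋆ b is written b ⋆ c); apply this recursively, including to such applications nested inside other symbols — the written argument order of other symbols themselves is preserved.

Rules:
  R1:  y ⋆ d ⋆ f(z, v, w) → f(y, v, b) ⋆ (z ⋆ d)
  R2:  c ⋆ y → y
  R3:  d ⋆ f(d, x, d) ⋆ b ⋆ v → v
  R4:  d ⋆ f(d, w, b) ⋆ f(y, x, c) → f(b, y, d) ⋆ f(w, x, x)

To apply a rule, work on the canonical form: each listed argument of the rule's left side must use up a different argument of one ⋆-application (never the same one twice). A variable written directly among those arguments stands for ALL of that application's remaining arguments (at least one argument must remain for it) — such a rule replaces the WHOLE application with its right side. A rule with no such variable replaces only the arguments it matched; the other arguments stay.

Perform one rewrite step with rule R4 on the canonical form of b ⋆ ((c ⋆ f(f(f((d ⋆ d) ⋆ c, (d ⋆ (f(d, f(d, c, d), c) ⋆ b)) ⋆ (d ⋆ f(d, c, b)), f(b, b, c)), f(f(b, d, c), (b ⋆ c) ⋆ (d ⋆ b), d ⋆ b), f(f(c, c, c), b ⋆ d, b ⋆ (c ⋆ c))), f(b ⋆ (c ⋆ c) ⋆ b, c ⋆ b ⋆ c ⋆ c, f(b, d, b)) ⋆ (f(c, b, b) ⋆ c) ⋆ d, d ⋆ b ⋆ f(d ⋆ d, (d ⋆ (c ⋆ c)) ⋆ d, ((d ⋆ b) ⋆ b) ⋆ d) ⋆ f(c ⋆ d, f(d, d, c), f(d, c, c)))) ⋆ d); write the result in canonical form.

Canonical form:  b ⋆ c ⋆ d ⋆ f(f(f(c ⋆ d ⋆ d, b ⋆ d ⋆ d ⋆ f(d, c, b) ⋆ f(d, f(d, c, d), c), f(b, b, c)), f(f(b, d, c), b ⋆ b ⋆ c ⋆ d, b ⋆ d), f(f(c, c, c), b ⋆ d, b ⋆ c ⋆ c)), c ⋆ d ⋆ f(b ⋆ b ⋆ c ⋆ c, b ⋆ c ⋆ c ⋆ c, f(b, d, b)) ⋆ f(c, b, b), b ⋆ d ⋆ f(c ⋆ d, f(d, d, c), f(d, c, c)) ⋆ f(d ⋆ d, c ⋆ c ⋆ d ⋆ d, b ⋆ b ⋆ d ⋆ d))
Match R4:  consume d, f(d, c, b), f(d, f(d, c, d), c);  w := c, x := f(d, c, d), y := d
Result:  b ⋆ c ⋆ d ⋆ f(f(f(c ⋆ d ⋆ d, b ⋆ d ⋆ f(b, d, d) ⋆ f(c, f(d, c, d), f(d, c, d)), f(b, b, c)), f(f(b, d, c), b ⋆ b ⋆ c ⋆ d, b ⋆ d), f(f(c, c, c), b ⋆ d, b ⋆ c ⋆ c)), c ⋆ d ⋆ f(b ⋆ b ⋆ c ⋆ c, b ⋆ c ⋆ c ⋆ c, f(b, d, b)) ⋆ f(c, b, b), b ⋆ d ⋆ f(c ⋆ d, f(d, d, c), f(d, c, c)) ⋆ f(d ⋆ d, c ⋆ c ⋆ d ⋆ d, b ⋆ b ⋆ d ⋆ d))

Answer: b ⋆ c ⋆ d ⋆ f(f(f(c ⋆ d ⋆ d, b ⋆ d ⋆ f(b, d, d) ⋆ f(c, f(d, c, d), f(d, c, d)), f(b, b, c)), f(f(b, d, c), b ⋆ b ⋆ c ⋆ d, b ⋆ d), f(f(c, c, c), b ⋆ d, b ⋆ c ⋆ c)), c ⋆ d ⋆ f(b ⋆ b ⋆ c ⋆ c, b ⋆ c ⋆ c ⋆ c, f(b, d, b)) ⋆ f(c, b, b), b ⋆ d ⋆ f(c ⋆ d, f(d, d, c), f(d, c, c)) ⋆ f(d ⋆ d, c ⋆ c ⋆ d ⋆ d, b ⋆ b ⋆ d ⋆ d))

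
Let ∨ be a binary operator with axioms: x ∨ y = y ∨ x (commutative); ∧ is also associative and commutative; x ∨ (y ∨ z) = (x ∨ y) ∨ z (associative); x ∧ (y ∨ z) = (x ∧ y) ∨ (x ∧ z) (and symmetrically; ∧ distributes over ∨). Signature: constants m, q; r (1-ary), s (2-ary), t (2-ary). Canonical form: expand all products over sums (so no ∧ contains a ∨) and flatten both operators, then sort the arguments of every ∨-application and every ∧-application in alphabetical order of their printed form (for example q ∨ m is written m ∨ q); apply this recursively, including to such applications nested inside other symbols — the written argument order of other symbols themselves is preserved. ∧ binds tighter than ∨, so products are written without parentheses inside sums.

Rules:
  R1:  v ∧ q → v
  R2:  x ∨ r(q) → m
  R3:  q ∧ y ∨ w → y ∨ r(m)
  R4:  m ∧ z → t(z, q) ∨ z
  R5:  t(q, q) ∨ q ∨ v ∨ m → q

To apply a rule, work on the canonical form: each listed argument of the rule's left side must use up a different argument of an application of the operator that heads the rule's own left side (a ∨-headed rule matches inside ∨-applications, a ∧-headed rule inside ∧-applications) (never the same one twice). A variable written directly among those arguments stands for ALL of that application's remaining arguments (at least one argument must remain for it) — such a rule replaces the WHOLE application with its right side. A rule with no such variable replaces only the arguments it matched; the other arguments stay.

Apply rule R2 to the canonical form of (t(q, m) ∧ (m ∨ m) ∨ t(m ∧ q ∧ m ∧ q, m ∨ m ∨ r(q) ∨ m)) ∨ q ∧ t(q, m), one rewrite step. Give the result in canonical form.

Canonical form:  m ∧ t(q, m) ∨ m ∧ t(q, m) ∨ q ∧ t(q, m) ∨ t(m ∧ m ∧ q ∧ q, m ∨ m ∨ m ∨ r(q))
R2 matches:  uses r(q);  x := m ∨ m ∨ m
Every leftover argument binds to the variable; the entire application is replaced.
Result:  m ∧ t(q, m) ∨ m ∧ t(q, m) ∨ q ∧ t(q, m) ∨ t(m ∧ m ∧ q ∧ q, m)

Answer: m ∧ t(q, m) ∨ m ∧ t(q, m) ∨ q ∧ t(q, m) ∨ t(m ∧ m ∧ q ∧ q, m)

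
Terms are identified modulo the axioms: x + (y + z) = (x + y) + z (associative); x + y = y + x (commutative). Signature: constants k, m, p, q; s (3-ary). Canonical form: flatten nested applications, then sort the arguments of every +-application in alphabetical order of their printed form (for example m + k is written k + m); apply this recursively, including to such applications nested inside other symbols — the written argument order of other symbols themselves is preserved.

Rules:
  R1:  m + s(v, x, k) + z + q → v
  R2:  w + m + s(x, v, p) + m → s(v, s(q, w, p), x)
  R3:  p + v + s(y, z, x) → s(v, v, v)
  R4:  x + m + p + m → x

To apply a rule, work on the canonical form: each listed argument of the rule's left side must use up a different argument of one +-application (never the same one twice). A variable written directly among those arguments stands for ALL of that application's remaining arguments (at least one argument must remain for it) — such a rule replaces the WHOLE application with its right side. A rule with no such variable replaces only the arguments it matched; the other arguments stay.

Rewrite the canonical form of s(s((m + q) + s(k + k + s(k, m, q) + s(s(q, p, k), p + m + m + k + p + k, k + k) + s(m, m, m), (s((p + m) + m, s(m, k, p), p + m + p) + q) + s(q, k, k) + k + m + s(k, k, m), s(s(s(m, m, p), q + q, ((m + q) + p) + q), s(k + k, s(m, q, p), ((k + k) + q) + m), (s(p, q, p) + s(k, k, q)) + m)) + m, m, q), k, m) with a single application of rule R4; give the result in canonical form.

Canonical form:  s(s(m + m + q + s(k + k + s(k, m, q) + s(m, m, m) + s(s(q, p, k), k + k + m + m + p + p, k + k), k + m + q + s(k, k, m) + s(m + m + p, s(m, k, p), m + p + p) + s(q, k, k), s(s(s(m, m, p), q + q, m + p + q + q), s(k + k, s(m, q, p), k + k + m + q), m + s(k, k, q) + s(p, q, p))), m, q), k, m)
R4 matches:  uses m, m, p;  x := k + k + p
The extension variable absorbs all remaining arguments, so the whole application is rewritten.
Giving:  s(s(m + m + q + s(k + k + s(k, m, q) + s(m, m, m) + s(s(q, p, k), k + k + p, k + k), k + m + q + s(k, k, m) + s(m + m + p, s(m, k, p), m + p + p) + s(q, k, k), s(s(s(m, m, p), q + q, m + p + q + q), s(k + k, s(m, q, p), k + k + m + q), m + s(k, k, q) + s(p, q, p))), m, q), k, m)

Answer: s(s(m + m + q + s(k + k + s(k, m, q) + s(m, m, m) + s(s(q, p, k), k + k + p, k + k), k + m + q + s(k, k, m) + s(m + m + p, s(m, k, p), m + p + p) + s(q, k, k), s(s(s(m, m, p), q + q, m + p + q + q), s(k + k, s(m, q, p), k + k + m + q), m + s(k, k, q) + s(p, q, p))), m, q), k, m)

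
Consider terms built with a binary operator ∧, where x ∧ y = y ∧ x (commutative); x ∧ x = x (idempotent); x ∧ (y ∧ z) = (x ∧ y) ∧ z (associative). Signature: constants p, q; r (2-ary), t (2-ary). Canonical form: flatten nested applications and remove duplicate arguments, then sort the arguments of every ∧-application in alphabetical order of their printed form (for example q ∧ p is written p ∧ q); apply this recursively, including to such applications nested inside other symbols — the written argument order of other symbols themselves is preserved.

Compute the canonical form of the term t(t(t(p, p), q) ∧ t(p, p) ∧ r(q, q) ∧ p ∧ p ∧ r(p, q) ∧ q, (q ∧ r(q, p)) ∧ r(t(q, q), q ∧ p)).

Answer: t(p ∧ q ∧ r(p, q) ∧ r(q, q) ∧ t(p, p) ∧ t(t(p, p), q), q ∧ r(q, p) ∧ r(t(q, q), p ∧ q))

Derivation:
Focus inside:  t(t(p, p), q) ∧ t(p, p) ∧ r(q, q) ∧ p ∧ p ∧ r(p, q) ∧ q
Drop duplicates:  drop duplicate p
Sort:  p ∧ q ∧ r(p, q) ∧ r(q, q) ∧ t(p, p) ∧ t(t(p, p), q)
Put back:  t(p ∧ q ∧ r(p, q) ∧ r(q, q) ∧ t(p, p) ∧ t(t(p, p), q), q ∧ r(q, p) ∧ r(t(q, q), p ∧ q))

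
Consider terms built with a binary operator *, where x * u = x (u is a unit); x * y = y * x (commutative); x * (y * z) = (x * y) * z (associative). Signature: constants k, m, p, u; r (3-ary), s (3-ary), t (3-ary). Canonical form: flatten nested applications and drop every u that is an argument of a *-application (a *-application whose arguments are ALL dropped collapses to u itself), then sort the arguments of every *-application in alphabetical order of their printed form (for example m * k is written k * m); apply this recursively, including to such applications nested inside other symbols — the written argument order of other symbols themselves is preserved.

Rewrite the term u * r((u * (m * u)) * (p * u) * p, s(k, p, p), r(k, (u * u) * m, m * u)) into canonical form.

Canonicalize subterm:  r((u * (m * u)) * (p * u) * p, s(k, p, p), r(k, (u * u) * m, m * u))  →  r(m * p * p, s(k, p, p), r(k, m, m))
Units out:  drop u
Order the arguments:  r(m * p * p, s(k, p, p), r(k, m, m))

Answer: r(m * p * p, s(k, p, p), r(k, m, m))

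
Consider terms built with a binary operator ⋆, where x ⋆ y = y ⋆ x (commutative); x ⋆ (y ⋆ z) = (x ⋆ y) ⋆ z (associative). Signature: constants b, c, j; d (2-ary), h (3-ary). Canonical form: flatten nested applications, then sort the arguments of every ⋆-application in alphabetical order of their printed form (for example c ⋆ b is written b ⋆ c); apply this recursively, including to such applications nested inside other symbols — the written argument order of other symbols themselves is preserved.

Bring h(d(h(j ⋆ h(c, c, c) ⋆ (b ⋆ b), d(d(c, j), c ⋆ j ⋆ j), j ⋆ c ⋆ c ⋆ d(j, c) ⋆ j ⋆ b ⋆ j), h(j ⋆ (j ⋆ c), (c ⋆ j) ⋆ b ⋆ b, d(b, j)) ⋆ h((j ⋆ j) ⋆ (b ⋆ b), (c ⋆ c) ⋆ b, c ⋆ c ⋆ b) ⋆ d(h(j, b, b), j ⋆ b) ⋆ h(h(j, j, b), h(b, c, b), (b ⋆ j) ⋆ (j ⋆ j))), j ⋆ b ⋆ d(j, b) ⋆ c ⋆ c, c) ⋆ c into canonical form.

Answer: c ⋆ h(d(h(b ⋆ b ⋆ h(c, c, c) ⋆ j, d(d(c, j), c ⋆ j ⋆ j), b ⋆ c ⋆ c ⋆ d(j, c) ⋆ j ⋆ j ⋆ j), d(h(j, b, b), b ⋆ j) ⋆ h(b ⋆ b ⋆ j ⋆ j, b ⋆ c ⋆ c, b ⋆ c ⋆ c) ⋆ h(c ⋆ j ⋆ j, b ⋆ b ⋆ c ⋆ j, d(b, j)) ⋆ h(h(j, j, b), h(b, c, b), b ⋆ j ⋆ j ⋆ j)), b ⋆ c ⋆ c ⋆ d(j, b) ⋆ j, c)

Derivation:
Inside:  h(d(h(j ⋆ h(c, c, c) ⋆ (b ⋆ b), d(d(c, j), c ⋆ j ⋆ j), j ⋆ c ⋆ c ⋆ d(j, c) ⋆ j ⋆ b ⋆ j), h(j ⋆ (j ⋆ c), (c ⋆ j) ⋆ b ⋆ b, d(b, j)) ⋆ h((j ⋆ j) ⋆ (b ⋆ b), (c ⋆ c) ⋆ b, c ⋆ c ⋆ b) ⋆ d(h(j, b, b), j ⋆ b) ⋆ h(h(j, j, b), h(b, c, b), (b ⋆ j) ⋆ (j ⋆ j))), j ⋆ b ⋆ d(j, b) ⋆ c ⋆ c, c)  →  h(d(h(b ⋆ b ⋆ h(c, c, c) ⋆ j, d(d(c, j), c ⋆ j ⋆ j), b ⋆ c ⋆ c ⋆ d(j, c) ⋆ j ⋆ j ⋆ j), d(h(j, b, b), b ⋆ j) ⋆ h(b ⋆ b ⋆ j ⋆ j, b ⋆ c ⋆ c, b ⋆ c ⋆ c) ⋆ h(c ⋆ j ⋆ j, b ⋆ b ⋆ c ⋆ j, d(b, j)) ⋆ h(h(j, j, b), h(b, c, b), b ⋆ j ⋆ j ⋆ j)), b ⋆ c ⋆ c ⋆ d(j, b) ⋆ j, c)
Sort:  c ⋆ h(d(h(b ⋆ b ⋆ h(c, c, c) ⋆ j, d(d(c, j), c ⋆ j ⋆ j), b ⋆ c ⋆ c ⋆ d(j, c) ⋆ j ⋆ j ⋆ j), d(h(j, b, b), b ⋆ j) ⋆ h(b ⋆ b ⋆ j ⋆ j, b ⋆ c ⋆ c, b ⋆ c ⋆ c) ⋆ h(c ⋆ j ⋆ j, b ⋆ b ⋆ c ⋆ j, d(b, j)) ⋆ h(h(j, j, b), h(b, c, b), b ⋆ j ⋆ j ⋆ j)), b ⋆ c ⋆ c ⋆ d(j, b) ⋆ j, c)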